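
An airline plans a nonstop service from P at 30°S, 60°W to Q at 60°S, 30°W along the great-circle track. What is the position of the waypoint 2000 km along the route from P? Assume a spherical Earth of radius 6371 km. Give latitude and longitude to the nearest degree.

Convert each endpoint to a unit vector on the sphere (x = cos φ cos λ, y = cos φ sin λ, z = sin φ).
The central angle between the endpoints is δ = arccos(p₁·p₂) ≈ 0.630 rad (36.1°). The total great-circle distance is δ·R ≈ 0.630 × 6371 ≈ 4014 km, so the target fraction is f = 2000/4014 ≈ 0.498.
Interpolate at f ≈ 0.498 with slerp weights a = sin((1−f)δ)/sin δ ≈ 0.528, b = sin(fδ)/sin δ ≈ 0.524.
p = a·p₁ + b·p₂ ≈ (0.455, -0.527, -0.718); φ = arcsin(p_z) ≈ -45.87°, λ = atan2(p_y, p_x) ≈ -49.15°.

≈ 46°S, 49°W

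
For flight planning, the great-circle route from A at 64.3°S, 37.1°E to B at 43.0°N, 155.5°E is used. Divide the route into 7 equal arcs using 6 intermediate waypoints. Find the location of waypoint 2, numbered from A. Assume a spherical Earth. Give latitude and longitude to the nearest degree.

Convert each endpoint to a unit vector on the sphere (x = cos φ cos λ, y = cos φ sin λ, z = sin φ).
The central angle between the endpoints is δ = arccos(p₁·p₂) ≈ 2.442 rad (139.9°).
Interpolate at f = 2/7 with slerp weights a = sin((1−f)δ)/sin δ ≈ 1.530, b = sin(fδ)/sin δ ≈ 0.998.
p = a·p₁ + b·p₂ ≈ (-0.135, 0.703, -0.698); φ = arcsin(p_z) ≈ -44.27°, λ = atan2(p_y, p_x) ≈ 100.88°.

≈ 44°S, 101°E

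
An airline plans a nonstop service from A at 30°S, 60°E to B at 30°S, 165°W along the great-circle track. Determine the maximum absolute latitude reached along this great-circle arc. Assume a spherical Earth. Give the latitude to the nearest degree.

The great circle lies in the plane with unit normal n̂ = (p₁ × p₂)/|p₁ × p₂|.
Here n̂_z ≈ +0.552; the vertex latitude is φ_max = arccos|n̂_z| ≈ 56.5°.

≈ 56°S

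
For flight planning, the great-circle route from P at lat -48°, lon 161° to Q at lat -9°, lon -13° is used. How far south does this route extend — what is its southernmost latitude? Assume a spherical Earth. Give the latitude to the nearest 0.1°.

≈ -85.3°

The great circle lies in the plane with unit normal n̂ = (p₁ × p₂)/|p₁ × p₂|.
Here n̂_z ≈ -0.082; the vertex latitude is φ_max = arccos|n̂_z| ≈ 85.3°.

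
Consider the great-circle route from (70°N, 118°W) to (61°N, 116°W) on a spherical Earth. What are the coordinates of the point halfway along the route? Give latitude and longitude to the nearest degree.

≈ (66°N, 117°W)

Convert each endpoint to a unit vector on the sphere (x = cos φ cos λ, y = cos φ sin λ, z = sin φ).
The central angle between the endpoints is δ = arccos(p₁·p₂) ≈ 0.158 rad (9.0°).
Interpolate at f = 1/2 with slerp weights a = sin((1−f)δ)/sin δ ≈ 0.502, b = sin(fδ)/sin δ ≈ 0.502.
p = a·p₁ + b·p₂ ≈ (-0.187, -0.370, 0.910); φ = arcsin(p_z) ≈ 65.50°, λ = atan2(p_y, p_x) ≈ -116.83°.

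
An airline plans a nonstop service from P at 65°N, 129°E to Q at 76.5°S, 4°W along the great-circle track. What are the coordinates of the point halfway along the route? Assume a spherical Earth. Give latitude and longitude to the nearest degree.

The haversine formula gives a central angle δ ≈ 2.819 rad (161.5°) between the endpoints.
Interpolate at f = 1/2 with slerp weights a = sin((1−f)δ)/sin δ ≈ 3.117, b = sin(fδ)/sin δ ≈ 3.117.
p = a·p₁ + b·p₂ ≈ (-0.103, 0.973, -0.206); φ = arcsin(p_z) ≈ -11.88°, λ = atan2(p_y, p_x) ≈ 96.05°.

≈ 12°S, 96°E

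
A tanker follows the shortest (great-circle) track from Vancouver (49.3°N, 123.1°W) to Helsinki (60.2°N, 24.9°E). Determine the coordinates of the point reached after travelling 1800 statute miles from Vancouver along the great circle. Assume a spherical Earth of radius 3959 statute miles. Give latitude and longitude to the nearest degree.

Convert each endpoint to a unit vector on the sphere (x = cos φ cos λ, y = cos φ sin λ, z = sin φ).
The central angle between the endpoints is δ = arccos(p₁·p₂) ≈ 1.178 rad (67.5°). The total great-circle distance is δ·R ≈ 1.178 × 3959 ≈ 4663 mi, so the target fraction is f = 1800/4663 ≈ 0.386.
Interpolate at f ≈ 0.386 with slerp weights a = sin((1−f)δ)/sin δ ≈ 0.716, b = sin(fδ)/sin δ ≈ 0.475.
p = a·p₁ + b·p₂ ≈ (-0.041, -0.292, 0.956); φ = arcsin(p_z) ≈ 72.86°, λ = atan2(p_y, p_x) ≈ -97.95°.

≈ 73°N, 98°W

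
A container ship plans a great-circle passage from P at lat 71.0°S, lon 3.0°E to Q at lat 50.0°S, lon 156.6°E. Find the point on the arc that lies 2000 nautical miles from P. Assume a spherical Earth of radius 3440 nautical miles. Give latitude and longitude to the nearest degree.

From cos δ = sin φ₁ sin φ₂ + cos φ₁ cos φ₂ cos Δλ, the central angle is δ ≈ 1.004 rad (57.5°). The total great-circle distance is δ·R ≈ 1.004 × 3440 ≈ 3454 nmi, so the target fraction is f = 2000/3454 ≈ 0.579.
Interpolate at f ≈ 0.579 with slerp weights a = sin((1−f)δ)/sin δ ≈ 0.486, b = sin(fδ)/sin δ ≈ 0.651.
p = a·p₁ + b·p₂ ≈ (-0.226, 0.174, -0.958); φ = arcsin(p_z) ≈ -73.41°, λ = atan2(p_y, p_x) ≈ 142.32°.

≈ lat 73°S, lon 142°E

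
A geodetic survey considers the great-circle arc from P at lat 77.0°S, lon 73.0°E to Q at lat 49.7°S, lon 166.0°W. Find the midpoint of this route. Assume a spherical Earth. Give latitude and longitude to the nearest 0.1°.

≈ lat 72.0°S, lon 174.0°E

From cos δ = sin φ₁ sin φ₂ + cos φ₁ cos φ₂ cos Δλ, the central angle is δ ≈ 0.839 rad (48.1°).
Interpolate at f = 1/2 with slerp weights a = sin((1−f)δ)/sin δ ≈ 0.547, b = sin(fδ)/sin δ ≈ 0.547.
p = a·p₁ + b·p₂ ≈ (-0.308, 0.032, -0.951); φ = arcsin(p_z) ≈ -71.99°, λ = atan2(p_y, p_x) ≈ 174.04°.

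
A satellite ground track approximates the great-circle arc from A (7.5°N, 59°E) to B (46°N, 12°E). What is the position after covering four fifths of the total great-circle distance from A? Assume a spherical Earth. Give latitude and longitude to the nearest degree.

≈ (40°N, 25°E)

Write both endpoints as unit vectors p₁, p₂ with components (cos φ cos λ, cos φ sin λ, sin φ).
The central angle between the endpoints is δ = arccos(p₁·p₂) ≈ 0.972 rad (55.7°).
Interpolate at f = 4/5 with slerp weights a = sin((1−f)δ)/sin δ ≈ 0.234, b = sin(fδ)/sin δ ≈ 0.849.
p = a·p₁ + b·p₂ ≈ (0.697, 0.321, 0.641); φ = arcsin(p_z) ≈ 39.90°, λ = atan2(p_y, p_x) ≈ 24.77°.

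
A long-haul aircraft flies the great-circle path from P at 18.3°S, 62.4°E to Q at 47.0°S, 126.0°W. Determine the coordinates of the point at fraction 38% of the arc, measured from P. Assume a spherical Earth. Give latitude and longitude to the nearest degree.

≈ 61°S, 71°E

Convert each endpoint to a unit vector on the sphere (x = cos φ cos λ, y = cos φ sin λ, z = sin φ).
The central angle between the endpoints is δ = arccos(p₁·p₂) ≈ 1.994 rad (114.3°).
Interpolate at f = 0.38 with slerp weights a = sin((1−f)δ)/sin δ ≈ 1.036, b = sin(fδ)/sin δ ≈ 0.754.
p = a·p₁ + b·p₂ ≈ (0.154, 0.456, -0.877); φ = arcsin(p_z) ≈ -61.25°, λ = atan2(p_y, p_x) ≈ 71.38°.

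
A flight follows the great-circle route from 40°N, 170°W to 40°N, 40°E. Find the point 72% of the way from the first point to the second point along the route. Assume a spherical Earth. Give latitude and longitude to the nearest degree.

≈ 63°N, 63°E

The haversine formula gives a central angle δ ≈ 1.666 rad (95.5°) between the endpoints.
Interpolate at f = 0.72 with slerp weights a = sin((1−f)δ)/sin δ ≈ 0.452, b = sin(fδ)/sin δ ≈ 0.936.
p = a·p₁ + b·p₂ ≈ (0.208, 0.401, 0.892); φ = arcsin(p_z) ≈ 63.14°, λ = atan2(p_y, p_x) ≈ 62.52°.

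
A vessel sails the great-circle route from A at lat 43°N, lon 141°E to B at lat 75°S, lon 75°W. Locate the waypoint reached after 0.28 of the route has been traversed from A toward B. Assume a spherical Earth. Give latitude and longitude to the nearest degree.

≈ lat 4°N, lon 151°E

Write both endpoints as unit vectors p₁, p₂ with components (cos φ cos λ, cos φ sin λ, sin φ).
The central angle between the endpoints is δ = arccos(p₁·p₂) ≈ 2.518 rad (144.3°).
Interpolate at f = 0.28 with slerp weights a = sin((1−f)δ)/sin δ ≈ 1.663, b = sin(fδ)/sin δ ≈ 1.110.
p = a·p₁ + b·p₂ ≈ (-0.871, 0.488, 0.062); φ = arcsin(p_z) ≈ 3.54°, λ = atan2(p_y, p_x) ≈ 150.74°.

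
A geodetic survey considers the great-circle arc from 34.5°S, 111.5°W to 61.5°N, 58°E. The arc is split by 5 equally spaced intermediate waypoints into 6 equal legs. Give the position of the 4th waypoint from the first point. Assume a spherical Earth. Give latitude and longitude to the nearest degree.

≈ 65°N, 86°W

From cos δ = sin φ₁ sin φ₂ + cos φ₁ cos φ₂ cos Δλ, the central angle is δ ≈ 2.656 rad (152.2°).
Interpolate at f = 4/6 with slerp weights a = sin((1−f)δ)/sin δ ≈ 1.659, b = sin(fδ)/sin δ ≈ 2.100.
p = a·p₁ + b·p₂ ≈ (0.030, -0.422, 0.906); φ = arcsin(p_z) ≈ 64.96°, λ = atan2(p_y, p_x) ≈ -85.94°.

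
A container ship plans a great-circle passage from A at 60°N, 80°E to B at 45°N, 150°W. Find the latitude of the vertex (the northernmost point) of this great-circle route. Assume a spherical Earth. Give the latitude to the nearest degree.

≈ 73°N

The great circle lies in the plane with unit normal n̂ = (p₁ × p₂)/|p₁ × p₂|.
Here n̂_z ≈ +0.293; the vertex latitude is φ_max = arccos|n̂_z| ≈ 72.9°.
Check via Clairaut: cos φ_max = |cos φ₁| · sin C = cos(60.0°)·sin(35.9°) ≈ 0.293, again giving ≈ 72.9°.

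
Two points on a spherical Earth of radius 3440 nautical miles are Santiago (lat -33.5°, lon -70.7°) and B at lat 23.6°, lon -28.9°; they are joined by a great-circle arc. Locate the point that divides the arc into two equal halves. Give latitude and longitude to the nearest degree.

Convert each endpoint to a unit vector on the sphere (x = cos φ cos λ, y = cos φ sin λ, z = sin φ).
The central angle between the endpoints is δ = arccos(p₁·p₂) ≈ 1.215 rad (69.6°).
Interpolate at f = 1/2 with slerp weights a = sin((1−f)δ)/sin δ ≈ 0.609, b = sin(fδ)/sin δ ≈ 0.609.
p = a·p₁ + b·p₂ ≈ (0.656, -0.749, -0.092); φ = arcsin(p_z) ≈ -5.30°, λ = atan2(p_y, p_x) ≈ -48.77°.

≈ lat -5°, lon -49°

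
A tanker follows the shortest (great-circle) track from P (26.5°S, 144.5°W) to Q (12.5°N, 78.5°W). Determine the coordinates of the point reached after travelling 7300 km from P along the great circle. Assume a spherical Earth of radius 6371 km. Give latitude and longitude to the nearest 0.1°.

From cos δ = sin φ₁ sin φ₂ + cos φ₁ cos φ₂ cos Δλ, the central angle is δ ≈ 1.309 rad (75.0°). The total great-circle distance is δ·R ≈ 1.309 × 6371 ≈ 8340 km, so the target fraction is f = 7300/8340 ≈ 0.875.
Interpolate at f ≈ 0.875 with slerp weights a = sin((1−f)δ)/sin δ ≈ 0.168, b = sin(fδ)/sin δ ≈ 0.943.
p = a·p₁ + b·p₂ ≈ (0.061, -0.990, 0.129); φ = arcsin(p_z) ≈ 7.42°, λ = atan2(p_y, p_x) ≈ -86.47°.

≈ (7.4°N, 86.5°W)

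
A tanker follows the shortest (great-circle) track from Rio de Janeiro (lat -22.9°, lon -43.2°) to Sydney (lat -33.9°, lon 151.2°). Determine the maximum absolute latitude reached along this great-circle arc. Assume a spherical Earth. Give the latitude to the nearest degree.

≈ -77°

The great circle lies in the plane with unit normal n̂ = (p₁ × p₂)/|p₁ × p₂|.
Here n̂_z ≈ -0.223; the vertex latitude is φ_max = arccos|n̂_z| ≈ 77.1°.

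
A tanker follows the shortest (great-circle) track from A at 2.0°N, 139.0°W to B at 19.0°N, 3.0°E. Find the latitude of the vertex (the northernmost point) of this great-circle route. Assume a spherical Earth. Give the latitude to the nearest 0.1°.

The great circle lies in the plane with unit normal n̂ = (p₁ × p₂)/|p₁ × p₂|.
Here n̂_z ≈ +0.856; the vertex latitude is φ_max = arccos|n̂_z| ≈ 31.2°.
Check via Clairaut: cos φ_max = |cos φ₁| · sin C = cos(2.0°)·sin(58.9°) ≈ 0.856, again giving ≈ 31.2°.

≈ 31.2°N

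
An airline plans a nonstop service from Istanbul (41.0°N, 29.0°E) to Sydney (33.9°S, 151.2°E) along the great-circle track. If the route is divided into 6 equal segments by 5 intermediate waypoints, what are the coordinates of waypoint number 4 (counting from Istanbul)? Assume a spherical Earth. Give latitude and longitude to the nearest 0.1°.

Write both endpoints as unit vectors p₁, p₂ with components (cos φ cos λ, cos φ sin λ, sin φ).
The central angle between the endpoints is δ = arccos(p₁·p₂) ≈ 2.346 rad (134.4°).
Interpolate at f = 4/6 with slerp weights a = sin((1−f)δ)/sin δ ≈ 0.986, b = sin(fδ)/sin δ ≈ 1.400.
p = a·p₁ + b·p₂ ≈ (-0.367, 0.921, -0.134); φ = arcsin(p_z) ≈ -7.68°, λ = atan2(p_y, p_x) ≈ 111.74°.

≈ 7.7°S, 111.7°E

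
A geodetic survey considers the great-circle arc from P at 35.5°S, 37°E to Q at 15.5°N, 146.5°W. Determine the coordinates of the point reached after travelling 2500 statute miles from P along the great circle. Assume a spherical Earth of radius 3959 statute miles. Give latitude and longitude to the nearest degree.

From cos δ = sin φ₁ sin φ₂ + cos φ₁ cos φ₂ cos Δλ, the central angle is δ ≈ 2.788 rad (159.8°). The total great-circle distance is δ·R ≈ 2.788 × 3959 ≈ 11039 mi, so the target fraction is f = 2500/11039 ≈ 0.226.
Interpolate at f ≈ 0.226 with slerp weights a = sin((1−f)δ)/sin δ ≈ 2.408, b = sin(fδ)/sin δ ≈ 1.706.
p = a·p₁ + b·p₂ ≈ (0.195, 0.272, -0.942); φ = arcsin(p_z) ≈ -70.45°, λ = atan2(p_y, p_x) ≈ 54.45°.

≈ 70°S, 54°E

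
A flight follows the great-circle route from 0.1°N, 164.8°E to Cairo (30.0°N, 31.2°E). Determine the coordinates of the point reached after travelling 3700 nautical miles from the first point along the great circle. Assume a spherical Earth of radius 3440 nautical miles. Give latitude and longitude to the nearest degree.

Convert each endpoint to a unit vector on the sphere (x = cos φ cos λ, y = cos φ sin λ, z = sin φ).
The central angle between the endpoints is δ = arccos(p₁·p₂) ≈ 2.210 rad (126.6°). The total great-circle distance is δ·R ≈ 2.210 × 3440 ≈ 7602 nmi, so the target fraction is f = 3700/7602 ≈ 0.487.
Interpolate at f ≈ 0.487 with slerp weights a = sin((1−f)δ)/sin δ ≈ 1.129, b = sin(fδ)/sin δ ≈ 1.096.
p = a·p₁ + b·p₂ ≈ (-0.277, 0.788, 0.550); φ = arcsin(p_z) ≈ 33.37°, λ = atan2(p_y, p_x) ≈ 109.40°.

≈ 33°N, 109°E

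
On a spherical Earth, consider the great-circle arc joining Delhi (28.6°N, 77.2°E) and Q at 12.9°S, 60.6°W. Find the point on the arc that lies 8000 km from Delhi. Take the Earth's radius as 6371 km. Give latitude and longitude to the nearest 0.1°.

≈ 19.5°N, 2.4°W

Convert each endpoint to a unit vector on the sphere (x = cos φ cos λ, y = cos φ sin λ, z = sin φ).
The central angle between the endpoints is δ = arccos(p₁·p₂) ≈ 2.405 rad (137.8°). The total great-circle distance is δ·R ≈ 2.405 × 6371 ≈ 15323 km, so the target fraction is f = 8000/15323 ≈ 0.522.
Interpolate at f ≈ 0.522 with slerp weights a = sin((1−f)δ)/sin δ ≈ 1.359, b = sin(fδ)/sin δ ≈ 1.416.
p = a·p₁ + b·p₂ ≈ (0.942, -0.039, 0.334); φ = arcsin(p_z) ≈ 19.53°, λ = atan2(p_y, p_x) ≈ -2.37°.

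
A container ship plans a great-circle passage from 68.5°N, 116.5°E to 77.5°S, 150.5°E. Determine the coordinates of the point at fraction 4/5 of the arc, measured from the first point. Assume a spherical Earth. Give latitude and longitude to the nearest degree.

≈ 49°S, 134°E

The haversine formula gives a central angle δ ≈ 2.573 rad (147.4°) between the endpoints.
Interpolate at f = 4/5 with slerp weights a = sin((1−f)δ)/sin δ ≈ 0.914, b = sin(fδ)/sin δ ≈ 1.641.
p = a·p₁ + b·p₂ ≈ (-0.458, 0.475, -0.751); φ = arcsin(p_z) ≈ -48.71°, λ = atan2(p_y, p_x) ≈ 134.01°.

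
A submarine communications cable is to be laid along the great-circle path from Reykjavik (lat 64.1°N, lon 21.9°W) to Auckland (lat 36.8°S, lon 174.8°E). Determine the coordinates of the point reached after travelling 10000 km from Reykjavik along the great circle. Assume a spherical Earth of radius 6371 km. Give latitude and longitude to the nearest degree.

From cos δ = sin φ₁ sin φ₂ + cos φ₁ cos φ₂ cos Δλ, the central angle is δ ≈ 2.634 rad (150.9°). The total great-circle distance is δ·R ≈ 2.634 × 6371 ≈ 16781 km, so the target fraction is f = 10000/16781 ≈ 0.596.
Interpolate at f ≈ 0.596 with slerp weights a = sin((1−f)δ)/sin δ ≈ 1.799, b = sin(fδ)/sin δ ≈ 2.057.
p = a·p₁ + b·p₂ ≈ (-0.911, -0.144, 0.386); φ = arcsin(p_z) ≈ 22.70°, λ = atan2(p_y, p_x) ≈ -171.04°.

≈ lat 23°N, lon 171°W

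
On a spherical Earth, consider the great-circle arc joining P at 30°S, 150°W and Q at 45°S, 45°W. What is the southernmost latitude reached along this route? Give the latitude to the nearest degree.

≈ 53°S

The great circle lies in the plane with unit normal n̂ = (p₁ × p₂)/|p₁ × p₂|.
Here n̂_z ≈ +0.603; the vertex latitude is φ_max = arccos|n̂_z| ≈ 52.9°.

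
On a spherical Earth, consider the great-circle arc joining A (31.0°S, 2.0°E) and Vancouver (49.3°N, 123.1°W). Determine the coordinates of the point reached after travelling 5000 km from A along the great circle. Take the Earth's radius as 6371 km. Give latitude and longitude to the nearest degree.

Write both endpoints as unit vectors p₁, p₂ with components (cos φ cos λ, cos φ sin λ, sin φ).
The central angle between the endpoints is δ = arccos(p₁·p₂) ≈ 2.363 rad (135.4°). The total great-circle distance is δ·R ≈ 2.363 × 6371 ≈ 15054 km, so the target fraction is f = 5000/15054 ≈ 0.332.
Interpolate at f ≈ 0.332 with slerp weights a = sin((1−f)δ)/sin δ ≈ 1.424, b = sin(fδ)/sin δ ≈ 1.006.
p = a·p₁ + b·p₂ ≈ (0.861, -0.507, 0.030); φ = arcsin(p_z) ≈ 1.69°, λ = atan2(p_y, p_x) ≈ -30.48°.

≈ (2°N, 30°W)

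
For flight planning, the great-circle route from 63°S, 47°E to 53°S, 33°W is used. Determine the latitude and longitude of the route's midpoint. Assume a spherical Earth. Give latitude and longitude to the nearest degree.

≈ 64°S, 0°E

Convert each endpoint to a unit vector on the sphere (x = cos φ cos λ, y = cos φ sin λ, z = sin φ).
The central angle between the endpoints is δ = arccos(p₁·p₂) ≈ 0.709 rad (40.6°).
Interpolate at f = 1/2 with slerp weights a = sin((1−f)δ)/sin δ ≈ 0.533, b = sin(fδ)/sin δ ≈ 0.533.
p = a·p₁ + b·p₂ ≈ (0.434, 0.002, -0.901); φ = arcsin(p_z) ≈ -64.27°, λ = atan2(p_y, p_x) ≈ 0.30°.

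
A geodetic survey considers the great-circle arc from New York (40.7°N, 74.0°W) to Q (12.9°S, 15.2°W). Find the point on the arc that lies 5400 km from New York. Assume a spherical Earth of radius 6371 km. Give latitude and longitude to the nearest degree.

Convert each endpoint to a unit vector on the sphere (x = cos φ cos λ, y = cos φ sin λ, z = sin φ).
The central angle between the endpoints is δ = arccos(p₁·p₂) ≈ 1.331 rad (76.3°). The total great-circle distance is δ·R ≈ 1.331 × 6371 ≈ 8482 km, so the target fraction is f = 5400/8482 ≈ 0.637.
Interpolate at f ≈ 0.637 with slerp weights a = sin((1−f)δ)/sin δ ≈ 0.479, b = sin(fδ)/sin δ ≈ 0.772.
p = a·p₁ + b·p₂ ≈ (0.826, -0.546, 0.140); φ = arcsin(p_z) ≈ 8.04°, λ = atan2(p_y, p_x) ≈ -33.47°.

≈ (8°N, 33°W)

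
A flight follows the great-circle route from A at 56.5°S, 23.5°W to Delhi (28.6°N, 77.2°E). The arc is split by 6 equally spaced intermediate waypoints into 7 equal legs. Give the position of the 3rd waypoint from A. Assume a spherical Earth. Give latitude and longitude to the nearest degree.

From cos δ = sin φ₁ sin φ₂ + cos φ₁ cos φ₂ cos Δλ, the central angle is δ ≈ 2.082 rad (119.3°).
Interpolate at f = 3/7 with slerp weights a = sin((1−f)δ)/sin δ ≈ 1.064, b = sin(fδ)/sin δ ≈ 0.893.
p = a·p₁ + b·p₂ ≈ (0.712, 0.530, -0.460); φ = arcsin(p_z) ≈ -27.40°, λ = atan2(p_y, p_x) ≈ 36.65°.

≈ 27°S, 37°E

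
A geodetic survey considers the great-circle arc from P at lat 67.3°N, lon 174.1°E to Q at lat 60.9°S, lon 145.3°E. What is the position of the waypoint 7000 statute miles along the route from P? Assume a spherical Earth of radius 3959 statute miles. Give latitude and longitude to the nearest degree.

From cos δ = sin φ₁ sin φ₂ + cos φ₁ cos φ₂ cos Δλ, the central angle is δ ≈ 2.267 rad (129.9°). The total great-circle distance is δ·R ≈ 2.267 × 3959 ≈ 8977 mi, so the target fraction is f = 7000/8977 ≈ 0.780.
Interpolate at f ≈ 0.780 with slerp weights a = sin((1−f)δ)/sin δ ≈ 0.624, b = sin(fδ)/sin δ ≈ 1.278.
p = a·p₁ + b·p₂ ≈ (-0.751, 0.379, -0.541); φ = arcsin(p_z) ≈ -32.76°, λ = atan2(p_y, p_x) ≈ 153.23°.

≈ lat 33°S, lon 153°E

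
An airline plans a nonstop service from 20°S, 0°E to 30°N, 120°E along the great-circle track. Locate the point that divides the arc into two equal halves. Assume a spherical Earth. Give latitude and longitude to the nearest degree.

≈ 10°N, 56°E

Write both endpoints as unit vectors p₁, p₂ with components (cos φ cos λ, cos φ sin λ, sin φ).
The central angle between the endpoints is δ = arccos(p₁·p₂) ≈ 2.187 rad (125.3°).
Interpolate at f = 1/2 with slerp weights a = sin((1−f)δ)/sin δ ≈ 1.088, b = sin(fδ)/sin δ ≈ 1.088.
p = a·p₁ + b·p₂ ≈ (0.551, 0.816, 0.172); φ = arcsin(p_z) ≈ 9.90°, λ = atan2(p_y, p_x) ≈ 55.96°.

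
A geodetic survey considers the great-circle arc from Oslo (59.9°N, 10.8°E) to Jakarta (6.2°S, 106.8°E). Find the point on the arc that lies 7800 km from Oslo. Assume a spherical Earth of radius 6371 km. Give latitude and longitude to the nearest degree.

Convert each endpoint to a unit vector on the sphere (x = cos φ cos λ, y = cos φ sin λ, z = sin φ).
The central angle between the endpoints is δ = arccos(p₁·p₂) ≈ 1.717 rad (98.4°). The total great-circle distance is δ·R ≈ 1.717 × 6371 ≈ 10938 km, so the target fraction is f = 7800/10938 ≈ 0.713.
Interpolate at f ≈ 0.713 with slerp weights a = sin((1−f)δ)/sin δ ≈ 0.478, b = sin(fδ)/sin δ ≈ 0.951.
p = a·p₁ + b·p₂ ≈ (-0.038, 0.950, 0.311); φ = arcsin(p_z) ≈ 18.11°, λ = atan2(p_y, p_x) ≈ 92.27°.

≈ 18°N, 92°E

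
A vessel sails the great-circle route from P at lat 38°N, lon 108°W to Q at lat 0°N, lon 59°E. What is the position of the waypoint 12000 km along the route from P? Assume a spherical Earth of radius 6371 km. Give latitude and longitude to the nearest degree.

≈ lat 31°N, lon 49°E

Convert each endpoint to a unit vector on the sphere (x = cos φ cos λ, y = cos φ sin λ, z = sin φ).
The central angle between the endpoints is δ = arccos(p₁·p₂) ≈ 2.446 rad (140.2°). The total great-circle distance is δ·R ≈ 2.446 × 6371 ≈ 15585 km, so the target fraction is f = 12000/15585 ≈ 0.770.
Interpolate at f ≈ 0.770 with slerp weights a = sin((1−f)δ)/sin δ ≈ 0.833, b = sin(fδ)/sin δ ≈ 1.485.
p = a·p₁ + b·p₂ ≈ (0.562, 0.649, 0.513); φ = arcsin(p_z) ≈ 30.84°, λ = atan2(p_y, p_x) ≈ 49.10°.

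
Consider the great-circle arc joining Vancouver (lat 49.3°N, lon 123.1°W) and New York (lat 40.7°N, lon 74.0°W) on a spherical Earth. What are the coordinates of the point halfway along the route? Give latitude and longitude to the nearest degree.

The haversine formula gives a central angle δ ≈ 0.613 rad (35.1°) between the endpoints.
Interpolate at f = 1/2 with slerp weights a = sin((1−f)δ)/sin δ ≈ 0.524, b = sin(fδ)/sin δ ≈ 0.524.
p = a·p₁ + b·p₂ ≈ (-0.077, -0.669, 0.740); φ = arcsin(p_z) ≈ 47.69°, λ = atan2(p_y, p_x) ≈ -96.58°.

≈ lat 48°N, lon 97°W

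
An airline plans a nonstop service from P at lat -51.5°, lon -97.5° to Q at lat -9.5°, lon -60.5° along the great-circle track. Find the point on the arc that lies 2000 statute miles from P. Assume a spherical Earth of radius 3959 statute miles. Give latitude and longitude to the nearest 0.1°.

≈ lat -29.2°, lon -72.7°

Convert each endpoint to a unit vector on the sphere (x = cos φ cos λ, y = cos φ sin λ, z = sin φ).
The central angle between the endpoints is δ = arccos(p₁·p₂) ≈ 0.903 rad (51.7°). The total great-circle distance is δ·R ≈ 0.903 × 3959 ≈ 3574 mi, so the target fraction is f = 2000/3574 ≈ 0.560.
Interpolate at f ≈ 0.560 with slerp weights a = sin((1−f)δ)/sin δ ≈ 0.493, b = sin(fδ)/sin δ ≈ 0.617.
p = a·p₁ + b·p₂ ≈ (0.259, -0.834, -0.488); φ = arcsin(p_z) ≈ -29.19°, λ = atan2(p_y, p_x) ≈ -72.72°.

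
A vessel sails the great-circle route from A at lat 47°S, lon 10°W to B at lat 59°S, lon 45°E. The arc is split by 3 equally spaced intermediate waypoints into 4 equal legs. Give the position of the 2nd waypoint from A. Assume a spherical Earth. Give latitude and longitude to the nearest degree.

≈ lat 56°S, lon 13°E

Convert each endpoint to a unit vector on the sphere (x = cos φ cos λ, y = cos φ sin λ, z = sin φ).
The central angle between the endpoints is δ = arccos(p₁·p₂) ≈ 0.595 rad (34.1°).
Interpolate at f = 2/4 with slerp weights a = sin((1−f)δ)/sin δ ≈ 0.523, b = sin(fδ)/sin δ ≈ 0.523.
p = a·p₁ + b·p₂ ≈ (0.542, 0.129, -0.831); φ = arcsin(p_z) ≈ -56.17°, λ = atan2(p_y, p_x) ≈ 13.35°.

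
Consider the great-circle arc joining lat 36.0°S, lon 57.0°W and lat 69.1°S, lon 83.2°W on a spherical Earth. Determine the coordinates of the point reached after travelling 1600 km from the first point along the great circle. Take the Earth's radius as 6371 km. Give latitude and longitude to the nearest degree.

≈ lat 50°S, lon 63°W

Convert each endpoint to a unit vector on the sphere (x = cos φ cos λ, y = cos φ sin λ, z = sin φ).
The central angle between the endpoints is δ = arccos(p₁·p₂) ≈ 0.630 rad (36.1°). The total great-circle distance is δ·R ≈ 0.630 × 6371 ≈ 4013 km, so the target fraction is f = 1600/4013 ≈ 0.399.
Interpolate at f ≈ 0.399 with slerp weights a = sin((1−f)δ)/sin δ ≈ 0.628, b = sin(fδ)/sin δ ≈ 0.422.
p = a·p₁ + b·p₂ ≈ (0.294, -0.575, -0.763); φ = arcsin(p_z) ≈ -49.74°, λ = atan2(p_y, p_x) ≈ -62.90°.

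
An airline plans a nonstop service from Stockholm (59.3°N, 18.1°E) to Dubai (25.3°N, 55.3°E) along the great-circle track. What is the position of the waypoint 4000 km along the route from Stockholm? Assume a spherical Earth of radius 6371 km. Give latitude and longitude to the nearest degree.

The haversine formula gives a central angle δ ≈ 0.745 rad (42.7°) between the endpoints. The total great-circle distance is δ·R ≈ 0.745 × 6371 ≈ 4746 km, so the target fraction is f = 4000/4746 ≈ 0.843.
Interpolate at f ≈ 0.843 with slerp weights a = sin((1−f)δ)/sin δ ≈ 0.172, b = sin(fδ)/sin δ ≈ 0.866.
p = a·p₁ + b·p₂ ≈ (0.530, 0.671, 0.518); φ = arcsin(p_z) ≈ 31.23°, λ = atan2(p_y, p_x) ≈ 51.73°.

≈ 31°N, 52°E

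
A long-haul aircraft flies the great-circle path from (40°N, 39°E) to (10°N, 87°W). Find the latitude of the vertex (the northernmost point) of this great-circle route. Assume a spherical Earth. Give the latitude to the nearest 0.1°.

The great circle lies in the plane with unit normal n̂ = (p₁ × p₂)/|p₁ × p₂|.
Here n̂_z ≈ -0.647; the vertex latitude is φ_max = arccos|n̂_z| ≈ 49.7°.
Check via Clairaut: cos φ_max = |cos φ₁| · sin C = cos(40.0°)·sin(57.6°) ≈ 0.647, again giving ≈ 49.7°.

≈ 49.7°N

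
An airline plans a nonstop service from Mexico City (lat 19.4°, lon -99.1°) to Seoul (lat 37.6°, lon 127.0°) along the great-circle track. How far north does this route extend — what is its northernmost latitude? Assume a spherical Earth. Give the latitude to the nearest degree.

≈ 55°

The great circle lies in the plane with unit normal n̂ = (p₁ × p₂)/|p₁ × p₂|.
Here n̂_z ≈ -0.567; the vertex latitude is φ_max = arccos|n̂_z| ≈ 55.4°.
Check via Clairaut: cos φ_max = |cos φ₁| · sin C = cos(19.4°)·sin(37.0°) ≈ 0.567, again giving ≈ 55.4°.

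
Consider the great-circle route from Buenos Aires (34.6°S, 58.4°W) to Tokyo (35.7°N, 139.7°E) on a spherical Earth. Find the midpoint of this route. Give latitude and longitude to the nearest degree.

From cos δ = sin φ₁ sin φ₂ + cos φ₁ cos φ₂ cos Δλ, the central angle is δ ≈ 2.883 rad (165.2°).
Interpolate at f = 1/2 with slerp weights a = sin((1−f)δ)/sin δ ≈ 3.877, b = sin(fδ)/sin δ ≈ 3.877.
p = a·p₁ + b·p₂ ≈ (-0.729, -0.682, 0.061); φ = arcsin(p_z) ≈ 3.49°, λ = atan2(p_y, p_x) ≈ -136.92°.

≈ 3°N, 137°W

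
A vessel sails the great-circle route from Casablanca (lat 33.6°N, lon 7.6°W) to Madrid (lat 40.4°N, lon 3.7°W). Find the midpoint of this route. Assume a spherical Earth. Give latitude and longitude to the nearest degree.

Write both endpoints as unit vectors p₁, p₂ with components (cos φ cos λ, cos φ sin λ, sin φ).
The central angle between the endpoints is δ = arccos(p₁·p₂) ≈ 0.131 rad (7.5°).
Interpolate at f = 1/2 with slerp weights a = sin((1−f)δ)/sin δ ≈ 0.501, b = sin(fδ)/sin δ ≈ 0.501.
p = a·p₁ + b·p₂ ≈ (0.794, -0.080, 0.602); φ = arcsin(p_z) ≈ 37.02°, λ = atan2(p_y, p_x) ≈ -5.74°.

≈ lat 37°N, lon 6°W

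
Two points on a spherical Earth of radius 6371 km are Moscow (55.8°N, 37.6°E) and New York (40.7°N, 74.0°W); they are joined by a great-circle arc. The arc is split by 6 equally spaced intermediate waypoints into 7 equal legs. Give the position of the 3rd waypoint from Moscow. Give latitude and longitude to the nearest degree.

The haversine formula gives a central angle δ ≈ 1.178 rad (67.5°) between the endpoints.
Interpolate at f = 3/7 with slerp weights a = sin((1−f)δ)/sin δ ≈ 0.675, b = sin(fδ)/sin δ ≈ 0.524.
p = a·p₁ + b·p₂ ≈ (0.410, -0.150, 0.900); φ = arcsin(p_z) ≈ 64.11°, λ = atan2(p_y, p_x) ≈ -20.11°.

≈ 64°N, 20°W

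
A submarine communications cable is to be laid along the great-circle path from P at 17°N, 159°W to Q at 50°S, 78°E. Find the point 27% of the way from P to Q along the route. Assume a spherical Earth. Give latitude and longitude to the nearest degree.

From cos δ = sin φ₁ sin φ₂ + cos φ₁ cos φ₂ cos Δλ, the central angle is δ ≈ 2.164 rad (124.0°).
Interpolate at f = 0.27 with slerp weights a = sin((1−f)δ)/sin δ ≈ 1.206, b = sin(fδ)/sin δ ≈ 0.665.
p = a·p₁ + b·p₂ ≈ (-0.988, 0.005, -0.157); φ = arcsin(p_z) ≈ -9.03°, λ = atan2(p_y, p_x) ≈ 179.72°.

≈ 9°S, 180°E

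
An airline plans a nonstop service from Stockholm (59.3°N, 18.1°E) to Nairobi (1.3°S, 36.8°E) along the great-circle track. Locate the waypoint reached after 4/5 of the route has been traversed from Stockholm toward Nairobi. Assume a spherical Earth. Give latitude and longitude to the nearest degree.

Convert each endpoint to a unit vector on the sphere (x = cos φ cos λ, y = cos φ sin λ, z = sin φ).
The central angle between the endpoints is δ = arccos(p₁·p₂) ≈ 1.088 rad (62.4°).
Interpolate at f = 4/5 with slerp weights a = sin((1−f)δ)/sin δ ≈ 0.244, b = sin(fδ)/sin δ ≈ 0.863.
p = a·p₁ + b·p₂ ≈ (0.809, 0.556, 0.190); φ = arcsin(p_z) ≈ 10.95°, λ = atan2(p_y, p_x) ≈ 34.47°.

≈ 11°N, 34°E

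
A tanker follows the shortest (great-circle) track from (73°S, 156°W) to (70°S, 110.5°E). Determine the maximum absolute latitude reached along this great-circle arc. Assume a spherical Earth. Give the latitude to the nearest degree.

≈ 77°S

The great circle lies in the plane with unit normal n̂ = (p₁ × p₂)/|p₁ × p₂|.
Here n̂_z ≈ -0.221; the vertex latitude is φ_max = arccos|n̂_z| ≈ 77.2°.
Check via Clairaut: cos φ_max = |cos φ₁| · sin C = cos(73.0°)·sin(130.8°) ≈ 0.221, again giving ≈ 77.2°.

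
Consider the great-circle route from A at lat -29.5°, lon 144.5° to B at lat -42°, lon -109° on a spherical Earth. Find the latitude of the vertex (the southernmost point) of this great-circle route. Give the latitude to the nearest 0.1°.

The great circle lies in the plane with unit normal n̂ = (p₁ × p₂)/|p₁ × p₂|.
Here n̂_z ≈ +0.627; the vertex latitude is φ_max = arccos|n̂_z| ≈ 51.2°.
Check via Clairaut: cos φ_max = |cos φ₁| · sin C = cos(29.5°)·sin(133.9°) ≈ 0.627, again giving ≈ 51.2°.

≈ -51.2°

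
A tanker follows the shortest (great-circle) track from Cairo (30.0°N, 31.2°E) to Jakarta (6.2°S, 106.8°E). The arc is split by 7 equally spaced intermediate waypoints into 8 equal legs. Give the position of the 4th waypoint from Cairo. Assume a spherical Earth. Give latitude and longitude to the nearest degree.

Write both endpoints as unit vectors p₁, p₂ with components (cos φ cos λ, cos φ sin λ, sin φ).
The central angle between the endpoints is δ = arccos(p₁·p₂) ≈ 1.410 rad (80.8°).
Interpolate at f = 4/8 with slerp weights a = sin((1−f)δ)/sin δ ≈ 0.657, b = sin(fδ)/sin δ ≈ 0.657.
p = a·p₁ + b·p₂ ≈ (0.298, 0.919, 0.257); φ = arcsin(p_z) ≈ 14.91°, λ = atan2(p_y, p_x) ≈ 72.06°.

≈ 15°N, 72°E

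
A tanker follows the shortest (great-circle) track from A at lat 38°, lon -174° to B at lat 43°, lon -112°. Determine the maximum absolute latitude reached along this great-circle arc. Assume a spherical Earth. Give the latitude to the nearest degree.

≈ 45°

The great circle lies in the plane with unit normal n̂ = (p₁ × p₂)/|p₁ × p₂|.
Here n̂_z ≈ +0.703; the vertex latitude is φ_max = arccos|n̂_z| ≈ 45.3°.
Check via Clairaut: cos φ_max = |cos φ₁| · sin C = cos(38.0°)·sin(63.2°) ≈ 0.703, again giving ≈ 45.3°.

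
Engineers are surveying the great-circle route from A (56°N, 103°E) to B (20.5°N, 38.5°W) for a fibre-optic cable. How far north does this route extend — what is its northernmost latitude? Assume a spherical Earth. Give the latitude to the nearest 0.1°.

≈ 70.8°N

The great circle lies in the plane with unit normal n̂ = (p₁ × p₂)/|p₁ × p₂|.
Here n̂_z ≈ -0.328; the vertex latitude is φ_max = arccos|n̂_z| ≈ 70.8°.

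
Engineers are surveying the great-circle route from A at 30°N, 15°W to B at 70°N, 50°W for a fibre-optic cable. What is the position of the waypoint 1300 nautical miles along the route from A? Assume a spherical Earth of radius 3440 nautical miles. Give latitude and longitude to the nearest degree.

≈ 50°N, 24°W

Write both endpoints as unit vectors p₁, p₂ with components (cos φ cos λ, cos φ sin λ, sin φ).
The central angle between the endpoints is δ = arccos(p₁·p₂) ≈ 0.778 rad (44.6°). The total great-circle distance is δ·R ≈ 0.778 × 3440 ≈ 2676 nmi, so the target fraction is f = 1300/2676 ≈ 0.486.
Interpolate at f ≈ 0.486 with slerp weights a = sin((1−f)δ)/sin δ ≈ 0.555, b = sin(fδ)/sin δ ≈ 0.526.
p = a·p₁ + b·p₂ ≈ (0.580, -0.262, 0.772); φ = arcsin(p_z) ≈ 50.49°, λ = atan2(p_y, p_x) ≈ -24.33°.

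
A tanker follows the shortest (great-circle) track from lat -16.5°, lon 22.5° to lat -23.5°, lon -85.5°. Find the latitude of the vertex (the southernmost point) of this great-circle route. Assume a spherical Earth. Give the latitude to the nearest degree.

≈ -32°

The great circle lies in the plane with unit normal n̂ = (p₁ × p₂)/|p₁ × p₂|.
Here n̂_z ≈ -0.847; the vertex latitude is φ_max = arccos|n̂_z| ≈ 32.1°.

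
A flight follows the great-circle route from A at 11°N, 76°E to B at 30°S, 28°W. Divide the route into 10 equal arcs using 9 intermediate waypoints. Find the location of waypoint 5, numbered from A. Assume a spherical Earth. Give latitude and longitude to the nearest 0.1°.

Convert each endpoint to a unit vector on the sphere (x = cos φ cos λ, y = cos φ sin λ, z = sin φ).
The central angle between the endpoints is δ = arccos(p₁·p₂) ≈ 1.877 rad (107.5°).
Interpolate at f = 5/10 with slerp weights a = sin((1−f)δ)/sin δ ≈ 0.846, b = sin(fδ)/sin δ ≈ 0.846.
p = a·p₁ + b·p₂ ≈ (0.848, 0.462, -0.262); φ = arcsin(p_z) ≈ -15.16°, λ = atan2(p_y, p_x) ≈ 28.58°.

≈ 15.2°S, 28.6°E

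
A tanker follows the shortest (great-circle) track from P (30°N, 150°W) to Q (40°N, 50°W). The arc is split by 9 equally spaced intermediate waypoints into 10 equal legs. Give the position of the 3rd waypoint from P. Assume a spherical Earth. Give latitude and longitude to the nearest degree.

≈ (43°N, 125°W)

Convert each endpoint to a unit vector on the sphere (x = cos φ cos λ, y = cos φ sin λ, z = sin φ).
The central angle between the endpoints is δ = arccos(p₁·p₂) ≈ 1.363 rad (78.1°).
Interpolate at f = 3/10 with slerp weights a = sin((1−f)δ)/sin δ ≈ 0.834, b = sin(fδ)/sin δ ≈ 0.406.
p = a·p₁ + b·p₂ ≈ (-0.425, -0.599, 0.678); φ = arcsin(p_z) ≈ 42.69°, λ = atan2(p_y, p_x) ≈ -125.35°.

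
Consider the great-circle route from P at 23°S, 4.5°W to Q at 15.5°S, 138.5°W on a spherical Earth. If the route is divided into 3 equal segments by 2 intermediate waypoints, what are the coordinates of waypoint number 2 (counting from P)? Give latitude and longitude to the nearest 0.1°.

Convert each endpoint to a unit vector on the sphere (x = cos φ cos λ, y = cos φ sin λ, z = sin φ).
The central angle between the endpoints is δ = arccos(p₁·p₂) ≈ 2.108 rad (120.8°).
Interpolate at f = 2/3 with slerp weights a = sin((1−f)δ)/sin δ ≈ 0.752, b = sin(fδ)/sin δ ≈ 1.148.
p = a·p₁ + b·p₂ ≈ (-0.138, -0.787, -0.601); φ = arcsin(p_z) ≈ -36.92°, λ = atan2(p_y, p_x) ≈ -99.96°.

≈ 36.9°S, 100.0°W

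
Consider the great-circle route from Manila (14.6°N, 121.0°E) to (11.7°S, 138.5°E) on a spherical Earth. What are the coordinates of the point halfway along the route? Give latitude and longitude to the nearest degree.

≈ (1°N, 130°E)

The haversine formula gives a central angle δ ≈ 0.550 rad (31.5°) between the endpoints.
Interpolate at f = 1/2 with slerp weights a = sin((1−f)δ)/sin δ ≈ 0.520, b = sin(fδ)/sin δ ≈ 0.520.
p = a·p₁ + b·p₂ ≈ (-0.640, 0.768, 0.026); φ = arcsin(p_z) ≈ 1.47°, λ = atan2(p_y, p_x) ≈ 129.80°.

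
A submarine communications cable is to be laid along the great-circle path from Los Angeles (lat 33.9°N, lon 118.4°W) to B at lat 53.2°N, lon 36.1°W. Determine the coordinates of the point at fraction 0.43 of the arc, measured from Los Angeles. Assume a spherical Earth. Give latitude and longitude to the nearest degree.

Convert each endpoint to a unit vector on the sphere (x = cos φ cos λ, y = cos φ sin λ, z = sin φ).
The central angle between the endpoints is δ = arccos(p₁·p₂) ≈ 1.032 rad (59.1°).
Interpolate at f = 0.43 with slerp weights a = sin((1−f)δ)/sin δ ≈ 0.646, b = sin(fδ)/sin δ ≈ 0.500.
p = a·p₁ + b·p₂ ≈ (-0.013, -0.649, 0.761); φ = arcsin(p_z) ≈ 49.56°, λ = atan2(p_y, p_x) ≈ -91.16°.

≈ lat 50°N, lon 91°W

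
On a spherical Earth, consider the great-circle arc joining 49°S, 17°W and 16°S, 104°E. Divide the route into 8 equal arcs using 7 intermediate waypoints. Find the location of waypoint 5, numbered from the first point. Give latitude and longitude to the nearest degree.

Convert each endpoint to a unit vector on the sphere (x = cos φ cos λ, y = cos φ sin λ, z = sin φ).
The central angle between the endpoints is δ = arccos(p₁·p₂) ≈ 1.688 rad (96.7°).
Interpolate at f = 5/8 with slerp weights a = sin((1−f)δ)/sin δ ≈ 0.596, b = sin(fδ)/sin δ ≈ 0.876.
p = a·p₁ + b·p₂ ≈ (0.170, 0.703, -0.691); φ = arcsin(p_z) ≈ -43.70°, λ = atan2(p_y, p_x) ≈ 76.40°.

≈ 44°S, 76°E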